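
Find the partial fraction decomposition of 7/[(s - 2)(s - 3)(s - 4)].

Using cover-up method: α = 7/2, β = -7, γ = 7/2
Result: (7/2)/(s - 2) - 7/(s - 3) + (7/2)/(s - 4)


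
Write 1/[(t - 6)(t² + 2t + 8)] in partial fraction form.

Cover-up at t = 6: A = 1/(6² + 2·6 + 8) = 1/56. Then B = -A = -1/56, C = -A·(2 + 6) = -1/7
Result: (1/56)/(t - 6) - ((1/56)t + 1/7)/(t² + 2t + 8)


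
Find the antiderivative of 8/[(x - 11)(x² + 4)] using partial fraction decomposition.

Cover-up at x=11: α = 8/(11²+4) = 8/125. Coeff matching: β = -8/125, γ = -88/125. Decomposition: (8/125)/(x - 11) - ((8/125)x + 88/125)/(x² + 4). Integrate: linear → ln, quadratic → (1/2)ln + arctan: (8/125) ln|(x - 11)| - (4/125) ln(x² + 4) - (44/125) arctan(x/2) + C


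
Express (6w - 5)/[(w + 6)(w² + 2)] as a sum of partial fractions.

At w=-6: A = (6·(-6) - 5)/((-6)² + 2) = -41/38. B = -A = 41/38, C = 6 - (-6)·A = -9/19
Result: (-41/38)/(w + 6) + ((41/38)w - 9/19)/(w² + 2)


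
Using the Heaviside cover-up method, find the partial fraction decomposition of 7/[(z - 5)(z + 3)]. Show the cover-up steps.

Cover (z - 5): set z=5, get P = 7/(5 + 3) = 7/8. Cover (z + 3): set z=-3, get Q = 7/(-3 - 5) = -7/8.
Result: (7/8)/(z - 5) - (7/8)/(z + 3)


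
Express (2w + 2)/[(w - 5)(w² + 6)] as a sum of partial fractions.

At w=5: P = (2·5 + 2)/(5² + 6) = 12/31. Q = -P = -12/31, R = 2 - 5·P = 2/31
Result: (12/31)/(w - 5) - ((12/31)w - 2/31)/(w² + 6)


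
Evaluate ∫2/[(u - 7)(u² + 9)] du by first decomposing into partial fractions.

Cover-up at u=7: P = 2/(7²+9) = 1/29. Coeff matching: Q = -1/29, R = -7/29. Decomposition: (1/29)/(u - 7) - ((1/29)u + 7/29)/(u² + 9). Integrate: linear → ln, quadratic → (1/2)ln + arctan: (1/29) ln|(u - 7)| - (1/58) ln(u² + 9) - (7/87) arctan(u/3) + C


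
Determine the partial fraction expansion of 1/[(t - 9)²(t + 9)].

Cover-up at t=-9: C = 1/(-9 - 9)² = 1/324. Cover-up at t=9: B = 1/(9 + 9) = 1/18. Comparing t² coeff: A = -C = -1/324
Result: (-1/324)/(t - 9) + (1/18)/(t - 9)² + (1/324)/(t + 9)


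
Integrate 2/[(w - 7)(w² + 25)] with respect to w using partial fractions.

Cover-up at w=7: A = 2/(7²+25) = 1/37. Coeff matching: B = -1/37, C = -7/37. Decomposition: (1/37)/(w - 7) - ((1/37)w + 7/37)/(w² + 25). Integrate: linear → ln, quadratic → (1/2)ln + arctan: (1/37) ln|(w - 7)| - (1/74) ln(w² + 25) - (7/185) arctan(w/5) + C


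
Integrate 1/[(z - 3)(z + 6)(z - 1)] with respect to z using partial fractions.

Cover-up: P = 1/18, Q = 1/63, R = -1/14. Decomposition: (1/18)/(z - 3) + (1/63)/(z + 6) - (1/14)/(z - 1). Integrate each term: (1/18) ln|(z - 3)| + (1/63) ln|(z + 6)| - (1/14) ln|(z - 1)| + C


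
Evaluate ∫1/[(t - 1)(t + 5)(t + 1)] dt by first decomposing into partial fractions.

Cover-up: α = 1/12, β = 1/24, γ = -1/8. Decomposition: (1/12)/(t - 1) + (1/24)/(t + 5) - (1/8)/(t + 1). Integrate each term: (1/12) ln|(t - 1)| + (1/24) ln|(t + 5)| - (1/8) ln|(t + 1)| + C


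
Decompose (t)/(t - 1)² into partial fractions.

(t) = P(t - 1) + Q. At t = 1: Q = 1·1 + 0 = 1. Coeff of t: P = 1
Result: 1/(t - 1) + 1/(t - 1)²


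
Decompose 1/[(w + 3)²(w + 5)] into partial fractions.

Cover-up at w=-5: R = 1/(-5 + 3)² = 1/4. Cover-up at w=-3: Q = 1/(-3 + 5) = 1/2. Comparing w² coeff: P = -R = -1/4
Result: (-1/4)/(w + 3) + (1/2)/(w + 3)² + (1/4)/(w + 5)


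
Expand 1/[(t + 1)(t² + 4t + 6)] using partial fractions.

Cover-up at t = -1: P = 1/((-1)² + 4·(-1) + 6) = 1/3. Then Q = -P = -1/3, R = -P·(4 - 1) = -1
Result: (1/3)/(t + 1) - ((1/3)t + 1)/(t² + 4t + 6)


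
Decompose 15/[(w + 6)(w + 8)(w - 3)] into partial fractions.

Using cover-up method: P = -5/6, Q = 15/22, R = 5/33
Result: (-5/6)/(w + 6) + (15/22)/(w + 8) + (5/33)/(w - 3)


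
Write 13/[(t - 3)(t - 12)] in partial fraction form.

13/(t - 3)(t - 12) = α/(t - 3) + β/(t - 12). α = 13/(3 - 12) = -13/9, β = 13/(12 - 3) = 13/9
Result: (-13/9)/(t - 3) + (13/9)/(t - 12)


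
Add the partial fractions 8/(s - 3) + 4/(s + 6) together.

Common denominator (s - 3)(s + 6). Numerator: 8(s + 6) + 4(s - 3) = (8s + 48) + (4s - 12) = 12s + 36
Result: (12s + 36)/[(s - 3)(s + 6)]


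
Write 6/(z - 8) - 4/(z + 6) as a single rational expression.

Common denominator (z - 8)(z + 6). Numerator: 6(z + 6) - 4(z - 8) = (6z + 36) - (4z - 32) = 2z + 68
Result: (2z + 68)/[(z - 8)(z + 6)]


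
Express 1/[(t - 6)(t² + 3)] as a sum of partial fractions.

Cover-up at t = 6: P = 1/(6² + 3) = 1/39. Then Q = -P = -1/39, R = -P·(0 + 6) = -2/13
Result: (1/39)/(t - 6) - ((1/39)t + 2/13)/(t² + 3)


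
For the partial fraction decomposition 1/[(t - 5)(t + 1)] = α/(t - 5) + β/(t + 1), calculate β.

Cover-up at t = -1: β = 1/(-1 - 5) = -1/6


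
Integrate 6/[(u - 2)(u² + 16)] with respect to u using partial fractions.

Cover-up at u=2: P = 6/(2²+16) = 3/10. Coeff matching: Q = -3/10, R = -3/5. Decomposition: (3/10)/(u - 2) - ((3/10)u + 3/5)/(u² + 16). Integrate: linear → ln, quadratic → (1/2)ln + arctan: (3/10) ln|(u - 2)| - (3/20) ln(u² + 16) - (3/20) arctan(u/4) + C


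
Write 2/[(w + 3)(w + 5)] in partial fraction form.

2/(w + 3)(w + 5) = A/(w + 3) + B/(w + 5). A = 2/(-3 + 5) = 1, B = 2/(-5 + 3) = -1
Result: 1/(w + 3) - 1/(w + 5)


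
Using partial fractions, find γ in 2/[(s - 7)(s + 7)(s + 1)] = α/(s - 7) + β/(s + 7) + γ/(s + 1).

Cover-up at s = -1: γ = 2/[(-1 - 7)(-1 + 7)] = 2/[(-8)(6)] = -2/48 = -1/24


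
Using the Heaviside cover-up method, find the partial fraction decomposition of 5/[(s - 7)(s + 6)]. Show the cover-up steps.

Cover (s - 7): set s=7, get α = 5/(7 + 6) = 5/13. Cover (s + 6): set s=-6, get β = 5/(-6 - 7) = -5/13.
Result: (5/13)/(s - 7) - (5/13)/(s + 6)


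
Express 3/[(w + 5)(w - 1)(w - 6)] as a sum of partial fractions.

Using cover-up method: P = 1/22, Q = -1/10, R = 3/55
Result: (1/22)/(w + 5) - (1/10)/(w - 1) + (3/55)/(w - 6)


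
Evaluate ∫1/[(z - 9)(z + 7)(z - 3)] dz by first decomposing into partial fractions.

Cover-up: α = 1/96, β = 1/160, γ = -1/60. Decomposition: (1/96)/(z - 9) + (1/160)/(z + 7) - (1/60)/(z - 3). Integrate each term: (1/96) ln|(z - 9)| + (1/160) ln|(z + 7)| - (1/60) ln|(z - 3)| + C


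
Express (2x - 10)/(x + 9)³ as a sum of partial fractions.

(2x - 10) = P(x + 9)² + Q(x + 9) + R. At x = -9: R = 2·(-9) - 10 = -28. Coefficients: P = 0, Q = 2
Result: 2/(x + 9)² - 28/(x + 9)³


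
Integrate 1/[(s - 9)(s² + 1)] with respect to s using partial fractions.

Cover-up at s=9: A = 1/(9²+1) = 1/82. Coeff matching: B = -1/82, C = -9/82. Decomposition: (1/82)/(s - 9) - ((1/82)s + 9/82)/(s² + 1). Integrate: linear → ln, quadratic → (1/2)ln + arctan: (1/82) ln|(s - 9)| - (1/164) ln(s² + 1) - (9/82) arctan(s) + C


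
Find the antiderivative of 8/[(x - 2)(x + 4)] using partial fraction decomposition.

Decompose: 8/[(x - 2)(x + 4)] = (4/3)/(x - 2) - (4/3)/(x + 4). Integrate each term: (4/3) ln|(x - 2)| - (4/3) ln|(x + 4)| + C


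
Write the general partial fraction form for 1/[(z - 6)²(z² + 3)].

Repeated linear + quadratic: P/(z - 6) + Q/(z - 6)² + (Rz + S)/(z² + 3)


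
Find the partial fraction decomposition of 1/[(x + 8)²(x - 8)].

Cover-up at x=8: R = 1/(8 + 8)² = 1/256. Cover-up at x=-8: Q = 1/(-8 - 8) = -1/16. Comparing x² coeff: P = -R = -1/256
Result: (-1/256)/(x + 8) - (1/16)/(x + 8)² + (1/256)/(x - 8)


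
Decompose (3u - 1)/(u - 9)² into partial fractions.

(3u - 1) = P(u - 9) + Q. At u = 9: Q = 3·9 - 1 = 26. Coeff of u: P = 3
Result: 3/(u - 9) + 26/(u - 9)²


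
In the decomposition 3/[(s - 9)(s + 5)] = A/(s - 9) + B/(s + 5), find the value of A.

Cover-up at s = 9: A = 3/(9 + 5) = 3/14


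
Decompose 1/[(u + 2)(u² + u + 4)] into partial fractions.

Cover-up at u = -2: A = 1/((-2)² + 1·(-2) + 4) = 1/6. Then B = -A = -1/6, C = -A·(1 - 2) = 1/6
Result: (1/6)/(u + 2) - ((1/6)u - 1/6)/(u² + u + 4)


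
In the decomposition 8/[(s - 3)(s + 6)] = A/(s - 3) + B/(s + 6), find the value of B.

Cover-up at s = -6: B = 8/(-6 - 3) = -8/9


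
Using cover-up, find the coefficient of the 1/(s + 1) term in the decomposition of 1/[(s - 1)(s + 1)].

Cover (s + 1), set s=-1: 1/((s - 1) at s=-1) = 1/(-2) = -1/2


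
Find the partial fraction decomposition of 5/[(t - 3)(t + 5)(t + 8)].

Using cover-up method: α = 5/88, β = -5/24, γ = 5/33
Result: (5/88)/(t - 3) - (5/24)/(t + 5) + (5/33)/(t + 8)


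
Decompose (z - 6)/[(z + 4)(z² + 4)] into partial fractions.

At z=-4: α = (1·(-4) - 6)/((-4)² + 4) = -1/2. β = -α = 1/2, γ = 1 - (-4)·α = -1
Result: (-1/2)/(z + 4) + ((1/2)z - 1)/(z² + 4)


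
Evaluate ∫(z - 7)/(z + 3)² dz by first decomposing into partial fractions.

Decompose: P = 1, Q = 1·(-3) - 7 = -10, so (z - 7)/(z + 3)² = 1/(z + 3) - 10/(z + 3)². Integrate: ∫ P/(z + 3) dz = ln|(z + 3)|; ∫ Q/(z + 3)² dz = 10/(z + 3). Sum: ln|(z + 3)| + 10/(z + 3) + C


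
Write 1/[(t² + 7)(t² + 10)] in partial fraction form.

Coefficient matching gives A = C = 0, B = 1/(10-7) = 1/3, D = -B = -1/3
Result: (1/3)/(t² + 7) - (1/3)/(t² + 10)


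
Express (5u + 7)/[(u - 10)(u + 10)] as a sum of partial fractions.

At u=10: α = (5·10 + 7)/(10 + 10) = 57/20. At u=-10: β = (5·(-10) + 7)/(-10 - 10) = 43/20
Result: (57/20)/(u - 10) + (43/20)/(u + 10)


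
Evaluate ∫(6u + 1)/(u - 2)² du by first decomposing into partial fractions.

Decompose: A = 6, B = 6·2 + 1 = 13, so (6u + 1)/(u - 2)² = 6/(u - 2) + 13/(u - 2)². Integrate: ∫ A/(u - 2) du = 6 ln|(u - 2)|; ∫ B/(u - 2)² du = -13/(u - 2). Sum: 6 ln|(u - 2)| - 13/(u - 2) + C


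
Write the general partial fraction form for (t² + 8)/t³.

Repeated linear factor (power 3): α/t + β/t² + γ/t³


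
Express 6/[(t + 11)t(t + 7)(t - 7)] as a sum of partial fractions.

Using Heaviside cover-up: (-1/132)/(t + 11) - (6/539)/t + (3/196)/(t + 7) + (1/294)/(t - 7)


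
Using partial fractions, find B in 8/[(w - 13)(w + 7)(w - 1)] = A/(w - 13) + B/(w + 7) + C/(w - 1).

Cover-up at w = -7: B = 8/[(-7 - 13)(-7 - 1)] = 8/[(-20)(-8)] = 8/160 = 1/20


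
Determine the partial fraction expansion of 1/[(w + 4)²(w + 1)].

Cover-up at w=-1: R = 1/(-1 + 4)² = 1/9. Cover-up at w=-4: Q = 1/(-4 + 1) = -1/3. Comparing w² coeff: P = -R = -1/9
Result: (-1/9)/(w + 4) - (1/3)/(w + 4)² + (1/9)/(w + 1)


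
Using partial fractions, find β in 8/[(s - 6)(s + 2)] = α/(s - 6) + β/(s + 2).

Cover-up at s = -2: β = 8/(-2 - 6) = -8/8 = -1


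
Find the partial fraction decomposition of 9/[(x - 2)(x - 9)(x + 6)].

Using cover-up method: A = -9/56, B = 3/35, C = 3/40
Result: (-9/56)/(x - 2) + (3/35)/(x - 9) + (3/40)/(x + 6)


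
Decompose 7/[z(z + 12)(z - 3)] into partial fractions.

Using cover-up method: α = -7/36, β = 7/180, γ = 7/45
Result: (-7/36)/z + (7/180)/(z + 12) + (7/45)/(z - 3)


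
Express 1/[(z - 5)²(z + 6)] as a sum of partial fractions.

Cover-up at z=-6: C = 1/(-6 - 5)² = 1/121. Cover-up at z=5: B = 1/(5 + 6) = 1/11. Comparing z² coeff: A = -C = -1/121
Result: (-1/121)/(z - 5) + (1/11)/(z - 5)² + (1/121)/(z + 6)


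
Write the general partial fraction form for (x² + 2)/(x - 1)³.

Repeated linear factor (power 3): α/(x - 1) + β/(x - 1)² + γ/(x - 1)³


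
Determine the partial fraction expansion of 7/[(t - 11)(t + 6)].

7/(t - 11)(t + 6) = α/(t - 11) + β/(t + 6). α = 7/(11 + 6) = 7/17, β = 7/(-6 - 11) = -7/17
Result: (7/17)/(t - 11) - (7/17)/(t + 6)


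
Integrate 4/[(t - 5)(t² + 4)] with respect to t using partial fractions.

Cover-up at t=5: P = 4/(5²+4) = 4/29. Coeff matching: Q = -4/29, R = -20/29. Decomposition: (4/29)/(t - 5) - ((4/29)t + 20/29)/(t² + 4). Integrate: linear → ln, quadratic → (1/2)ln + arctan: (4/29) ln|(t - 5)| - (2/29) ln(t² + 4) - (10/29) arctan(t/2) + C


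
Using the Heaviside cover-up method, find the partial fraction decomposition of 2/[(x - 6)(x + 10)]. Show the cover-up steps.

Cover (x - 6): set x=6, get A = 2/(6 + 10) = 1/8. Cover (x + 10): set x=-10, get B = 2/(-10 - 6) = -1/8.
Result: (1/8)/(x - 6) - (1/8)/(x + 10)


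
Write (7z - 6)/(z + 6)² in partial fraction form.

(7z - 6) = α(z + 6) + β. At z = -6: β = 7·(-6) - 6 = -48. Coeff of z: α = 7
Result: 7/(z + 6) - 48/(z + 6)²


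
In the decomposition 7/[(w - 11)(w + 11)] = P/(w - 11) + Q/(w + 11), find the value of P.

Cover-up at w = 11: P = 7/(11 + 11) = 7/22


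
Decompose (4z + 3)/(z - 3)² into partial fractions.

(4z + 3) = A(z - 3) + B. At z = 3: B = 4·3 + 3 = 15. Coeff of z: A = 4
Result: 4/(z - 3) + 15/(z - 3)²


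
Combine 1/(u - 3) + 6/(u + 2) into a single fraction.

Common denominator (u - 3)(u + 2). Numerator: 1(u + 2) + 6(u - 3) = (u + 2) + (6u - 18) = 7u - 16
Result: (7u - 16)/[(u - 3)(u + 2)]


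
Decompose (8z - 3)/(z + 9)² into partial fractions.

(8z - 3) = α(z + 9) + β. At z = -9: β = 8·(-9) - 3 = -75. Coeff of z: α = 8
Result: 8/(z + 9) - 75/(z + 9)²


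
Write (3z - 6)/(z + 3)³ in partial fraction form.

(3z - 6) = α(z + 3)² + β(z + 3) + γ. At z = -3: γ = 3·(-3) - 6 = -15. Coefficients: α = 0, β = 3
Result: 3/(z + 3)² - 15/(z + 3)³


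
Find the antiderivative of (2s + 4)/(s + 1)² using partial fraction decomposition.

Decompose: A = 2, B = 2·(-1) + 4 = 2, so (2s + 4)/(s + 1)² = 2/(s + 1) + 2/(s + 1)². Integrate: ∫ A/(s + 1) ds = 2 ln|(s + 1)|; ∫ B/(s + 1)² ds = -2/(s + 1). Sum: 2 ln|(s + 1)| - 2/(s + 1) + C


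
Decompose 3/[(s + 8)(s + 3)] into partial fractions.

3/(s + 8)(s + 3) = α/(s + 8) + β/(s + 3). α = 3/(-8 + 3) = -3/5, β = 3/(-3 + 8) = 3/5
Result: (-3/5)/(s + 8) + (3/5)/(s + 3)


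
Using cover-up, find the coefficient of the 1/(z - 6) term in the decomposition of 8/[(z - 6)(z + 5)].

Cover (z - 6), set z=6: 8/((z + 5) at z=6) = 8/(11) = 8/11


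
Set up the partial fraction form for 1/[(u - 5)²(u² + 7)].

Repeated linear + quadratic: α/(u - 5) + β/(u - 5)² + (γu + δ)/(u² + 7)


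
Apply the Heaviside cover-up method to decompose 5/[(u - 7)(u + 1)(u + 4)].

Cover (u - 7), u=7: A = 5/[(7 + 1)(7 + 4)] = 5/88. Cover (u + 1), u=-1: B = 5/[(-1 - 7)(-1 + 4)] = -5/24. Cover (u + 4), u=-4: C = 5/[(-4 - 7)(-4 + 1)] = 5/33.
Result: (5/88)/(u - 7) - (5/24)/(u + 1) + (5/33)/(u + 4)


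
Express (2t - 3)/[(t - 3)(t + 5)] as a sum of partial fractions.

At t=3: P = (2·3 - 3)/(3 + 5) = 3/8. At t=-5: Q = (2·(-5) - 3)/(-5 - 3) = 13/8
Result: (3/8)/(t - 3) + (13/8)/(t + 5)


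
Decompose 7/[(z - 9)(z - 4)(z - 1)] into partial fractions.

Using cover-up method: A = 7/40, B = -7/15, C = 7/24
Result: (7/40)/(z - 9) - (7/15)/(z - 4) + (7/24)/(z - 1)


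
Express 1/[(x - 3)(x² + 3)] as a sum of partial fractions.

Cover-up at x = 3: P = 1/(3² + 3) = 1/12. Then Q = -P = -1/12, R = -P·(0 + 3) = -1/4
Result: (1/12)/(x - 3) - ((1/12)x + 1/4)/(x² + 3)


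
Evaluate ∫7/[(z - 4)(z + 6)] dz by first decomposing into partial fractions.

Decompose: 7/[(z - 4)(z + 6)] = (7/10)/(z - 4) - (7/10)/(z + 6). Integrate each term: (7/10) ln|(z - 4)| - (7/10) ln|(z + 6)| + C


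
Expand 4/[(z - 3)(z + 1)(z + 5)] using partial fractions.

Using cover-up method: P = 1/8, Q = -1/4, R = 1/8
Result: (1/8)/(z - 3) - (1/4)/(z + 1) + (1/8)/(z + 5)


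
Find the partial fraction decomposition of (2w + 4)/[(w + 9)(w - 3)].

At w=-9: α = (2·(-9) + 4)/(-9 - 3) = 7/6. At w=3: β = (2·3 + 4)/(3 + 9) = 5/6
Result: (7/6)/(w + 9) + (5/6)/(w - 3)


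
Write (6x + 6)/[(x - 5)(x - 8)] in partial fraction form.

At x=5: α = (6·5 + 6)/(5 - 8) = -12. At x=8: β = (6·8 + 6)/(8 - 5) = 18
Result: -12/(x - 5) + 18/(x - 8)


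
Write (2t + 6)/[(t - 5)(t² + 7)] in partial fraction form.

At t=5: P = (2·5 + 6)/(5² + 7) = 1/2. Q = -P = -1/2, R = 2 - 5·P = -1/2
Result: (1/2)/(t - 5) - ((1/2)t + 1/2)/(t² + 7)


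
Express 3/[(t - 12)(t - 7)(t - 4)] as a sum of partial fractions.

Using cover-up method: A = 3/40, B = -1/5, C = 1/8
Result: (3/40)/(t - 12) - (1/5)/(t - 7) + (1/8)/(t - 4)


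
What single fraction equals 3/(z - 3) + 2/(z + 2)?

Common denominator (z - 3)(z + 2). Numerator: 3(z + 2) + 2(z - 3) = (3z + 6) + (2z - 6) = 5z
Result: (5z)/[(z - 3)(z + 2)]


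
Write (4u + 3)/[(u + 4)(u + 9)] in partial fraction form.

At u=-4: P = (4·(-4) + 3)/(-4 + 9) = -13/5. At u=-9: Q = (4·(-9) + 3)/(-9 + 4) = 33/5
Result: (-13/5)/(u + 4) + (33/5)/(u + 9)


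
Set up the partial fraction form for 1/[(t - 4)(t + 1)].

Distinct linear factors: A/(t - 4) + B/(t + 1)


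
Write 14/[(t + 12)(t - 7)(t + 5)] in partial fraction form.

Using cover-up method: P = 2/19, Q = 7/114, R = -1/6
Result: (2/19)/(t + 12) + (7/114)/(t - 7) - (1/6)/(t + 5)


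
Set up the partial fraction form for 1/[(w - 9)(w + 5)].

Distinct linear factors: α/(w - 9) + β/(w + 5)


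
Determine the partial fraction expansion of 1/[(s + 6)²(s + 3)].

Cover-up at s=-3: γ = 1/(-3 + 6)² = 1/9. Cover-up at s=-6: β = 1/(-6 + 3) = -1/3. Comparing s² coeff: α = -γ = -1/9
Result: (-1/9)/(s + 6) - (1/3)/(s + 6)² + (1/9)/(s + 3)


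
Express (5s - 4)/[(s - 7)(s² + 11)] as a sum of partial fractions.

At s=7: A = (5·7 - 4)/(7² + 11) = 31/60. B = -A = -31/60, C = 5 - 7·A = 83/60
Result: (31/60)/(s - 7) - ((31/60)s - 83/60)/(s² + 11)


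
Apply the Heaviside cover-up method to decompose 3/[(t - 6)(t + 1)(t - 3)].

Cover (t - 6), t=6: α = 3/[(6 + 1)(6 - 3)] = 1/7. Cover (t + 1), t=-1: β = 3/[(-1 - 6)(-1 - 3)] = 3/28. Cover (t - 3), t=3: γ = 3/[(3 - 6)(3 + 1)] = -1/4.
Result: (1/7)/(t - 6) + (3/28)/(t + 1) - (1/4)/(t - 3)


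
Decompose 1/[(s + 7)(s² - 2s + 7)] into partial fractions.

Cover-up at s = -7: P = 1/((-7)² - 2·(-7) + 7) = 1/70. Then Q = -P = -1/70, R = -P·(-2 - 7) = 9/70
Result: (1/70)/(s + 7) - ((1/70)s - 9/70)/(s² - 2s + 7)


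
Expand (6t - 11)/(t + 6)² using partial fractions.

(6t - 11) = P(t + 6) + Q. At t = -6: Q = 6·(-6) - 11 = -47. Coeff of t: P = 6
Result: 6/(t + 6) - 47/(t + 6)²


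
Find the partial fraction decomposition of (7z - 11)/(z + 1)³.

(7z - 11) = α(z + 1)² + β(z + 1) + γ. At z = -1: γ = 7·(-1) - 11 = -18. Coefficients: α = 0, β = 7
Result: 7/(z + 1)² - 18/(z + 1)³


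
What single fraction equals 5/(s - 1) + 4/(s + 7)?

Common denominator (s - 1)(s + 7). Numerator: 5(s + 7) + 4(s - 1) = (5s + 35) + (4s - 4) = 9s + 31
Result: (9s + 31)/[(s - 1)(s + 7)]


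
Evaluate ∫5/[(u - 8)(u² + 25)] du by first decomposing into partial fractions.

Cover-up at u=8: P = 5/(8²+25) = 5/89. Coeff matching: Q = -5/89, R = -40/89. Decomposition: (5/89)/(u - 8) - ((5/89)u + 40/89)/(u² + 25). Integrate: linear → ln, quadratic → (1/2)ln + arctan: (5/89) ln|(u - 8)| - (5/178) ln(u² + 25) - (8/89) arctan(u/5) + C


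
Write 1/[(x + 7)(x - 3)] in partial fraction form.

1/(x + 7)(x - 3) = P/(x + 7) + Q/(x - 3). P = 1/(-7 - 3) = -1/10, Q = 1/(3 + 7) = 1/10
Result: (-1/10)/(x + 7) + (1/10)/(x - 3)


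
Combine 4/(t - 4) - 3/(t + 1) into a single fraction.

Common denominator (t - 4)(t + 1). Numerator: 4(t + 1) - 3(t - 4) = (4t + 4) - (3t - 12) = t + 16
Result: (t + 16)/[(t - 4)(t + 1)]


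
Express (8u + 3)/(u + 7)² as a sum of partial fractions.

(8u + 3) = A(u + 7) + B. At u = -7: B = 8·(-7) + 3 = -53. Coeff of u: A = 8
Result: 8/(u + 7) - 53/(u + 7)²


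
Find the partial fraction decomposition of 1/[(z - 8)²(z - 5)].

Cover-up at z=5: γ = 1/(5 - 8)² = 1/9. Cover-up at z=8: β = 1/(8 - 5) = 1/3. Comparing z² coeff: α = -γ = -1/9
Result: (-1/9)/(z - 8) + (1/3)/(z - 8)² + (1/9)/(z - 5)


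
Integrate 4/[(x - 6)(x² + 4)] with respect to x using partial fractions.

Cover-up at x=6: P = 4/(6²+4) = 1/10. Coeff matching: Q = -1/10, R = -3/5. Decomposition: (1/10)/(x - 6) - ((1/10)x + 3/5)/(x² + 4). Integrate: linear → ln, quadratic → (1/2)ln + arctan: (1/10) ln|(x - 6)| - (1/20) ln(x² + 4) - (3/10) arctan(x/2) + C


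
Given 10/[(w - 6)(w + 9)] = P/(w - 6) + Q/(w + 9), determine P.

Cover-up at w = 6: P = 10/(6 + 9) = 10/15 = 2/3


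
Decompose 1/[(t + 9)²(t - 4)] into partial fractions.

Cover-up at t=4: γ = 1/(4 + 9)² = 1/169. Cover-up at t=-9: β = 1/(-9 - 4) = -1/13. Comparing t² coeff: α = -γ = -1/169
Result: (-1/169)/(t + 9) - (1/13)/(t + 9)² + (1/169)/(t - 4)


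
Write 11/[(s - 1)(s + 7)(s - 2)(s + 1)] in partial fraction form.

Using Heaviside cover-up: (-11/16)/(s - 1) - (11/432)/(s + 7) + (11/27)/(s - 2) + (11/36)/(s + 1)


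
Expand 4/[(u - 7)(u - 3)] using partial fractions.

4/(u - 7)(u - 3) = A/(u - 7) + B/(u - 3). A = 4/(7 - 3) = 1, B = 4/(3 - 7) = -1
Result: 1/(u - 7) - 1/(u - 3)


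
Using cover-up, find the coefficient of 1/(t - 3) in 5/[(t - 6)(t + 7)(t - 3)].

Cover (t - 3), set t=3: 5/[(3 - 6)(3 + 7)] = -1/6


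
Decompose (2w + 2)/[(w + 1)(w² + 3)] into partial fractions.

At w=-1: α = (2·(-1) + 2)/((-1)² + 3) = 0. β = -α = 0, γ = 2 - (-1)·α = 2
Result: (2)/(w² + 3)


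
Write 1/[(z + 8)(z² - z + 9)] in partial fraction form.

Cover-up at z = -8: A = 1/((-8)² - 1·(-8) + 9) = 1/81. Then B = -A = -1/81, C = -A·(-1 - 8) = 1/9
Result: (1/81)/(z + 8) - ((1/81)z - 1/9)/(z² - z + 9)


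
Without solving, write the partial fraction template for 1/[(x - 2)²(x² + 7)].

Repeated linear + quadratic: A/(x - 2) + B/(x - 2)² + (Cx + D)/(x² + 7)


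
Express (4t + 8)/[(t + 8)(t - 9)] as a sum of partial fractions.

At t=-8: P = (4·(-8) + 8)/(-8 - 9) = 24/17. At t=9: Q = (4·9 + 8)/(9 + 8) = 44/17
Result: (24/17)/(t + 8) + (44/17)/(t - 9)


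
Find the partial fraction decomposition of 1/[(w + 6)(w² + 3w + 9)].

Cover-up at w = -6: A = 1/((-6)² + 3·(-6) + 9) = 1/27. Then B = -A = -1/27, C = -A·(3 - 6) = 1/9
Result: (1/27)/(w + 6) - ((1/27)w - 1/9)/(w² + 3w + 9)


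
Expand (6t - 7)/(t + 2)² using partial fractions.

(6t - 7) = A(t + 2) + B. At t = -2: B = 6·(-2) - 7 = -19. Coeff of t: A = 6
Result: 6/(t + 2) - 19/(t + 2)²


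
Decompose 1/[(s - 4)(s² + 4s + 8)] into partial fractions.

Cover-up at s = 4: P = 1/(4² + 4·4 + 8) = 1/40. Then Q = -P = -1/40, R = -P·(4 + 4) = -1/5
Result: (1/40)/(s - 4) - ((1/40)s + 1/5)/(s² + 4s + 8)


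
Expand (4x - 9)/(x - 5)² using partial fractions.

(4x - 9) = P(x - 5) + Q. At x = 5: Q = 4·5 - 9 = 11. Coeff of x: P = 4
Result: 4/(x - 5) + 11/(x - 5)²


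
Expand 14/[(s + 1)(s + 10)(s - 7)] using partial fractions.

Using cover-up method: P = -7/36, Q = 14/153, R = 7/68
Result: (-7/36)/(s + 1) + (14/153)/(s + 10) + (7/68)/(s - 7)


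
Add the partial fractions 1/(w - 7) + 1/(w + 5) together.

Common denominator (w - 7)(w + 5). Numerator: 1(w + 5) + 1(w - 7) = (w + 5) + (w - 7) = 2w - 2
Result: (2w - 2)/[(w - 7)(w + 5)]


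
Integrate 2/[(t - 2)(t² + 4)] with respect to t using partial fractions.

Cover-up at t=2: α = 2/(2²+4) = 1/4. Coeff matching: β = -1/4, γ = -1/2. Decomposition: (1/4)/(t - 2) - ((1/4)t + 1/2)/(t² + 4). Integrate: linear → ln, quadratic → (1/2)ln + arctan: (1/4) ln|(t - 2)| - (1/8) ln(t² + 4) - (1/4) arctan(t/2) + C


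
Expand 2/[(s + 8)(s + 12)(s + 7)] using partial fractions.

Using cover-up method: A = -1/2, B = 1/10, C = 2/5
Result: (-1/2)/(s + 8) + (1/10)/(s + 12) + (2/5)/(s + 7)


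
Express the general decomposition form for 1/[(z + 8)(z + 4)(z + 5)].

Three distinct linear factors: α/(z + 8) + β/(z + 4) + γ/(z + 5)


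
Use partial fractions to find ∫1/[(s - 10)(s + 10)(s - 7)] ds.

Cover-up: A = 1/60, B = 1/340, C = -1/51. Decomposition: (1/60)/(s - 10) + (1/340)/(s + 10) - (1/51)/(s - 7). Integrate each term: (1/60) ln|(s - 10)| + (1/340) ln|(s + 10)| - (1/51) ln|(s - 7)| + C


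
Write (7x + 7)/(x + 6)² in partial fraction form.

(7x + 7) = A(x + 6) + B. At x = -6: B = 7·(-6) + 7 = -35. Coeff of x: A = 7
Result: 7/(x + 6) - 35/(x + 6)²


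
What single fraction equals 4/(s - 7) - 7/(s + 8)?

Common denominator (s - 7)(s + 8). Numerator: 4(s + 8) - 7(s - 7) = (4s + 32) - (7s - 49) = -3s + 81
Result: (-3s + 81)/[(s - 7)(s + 8)]


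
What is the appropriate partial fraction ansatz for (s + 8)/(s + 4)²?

Repeated linear factor: A/(s + 4) + B/(s + 4)²


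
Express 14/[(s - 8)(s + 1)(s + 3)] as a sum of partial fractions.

Using cover-up method: A = 14/99, B = -7/9, C = 7/11
Result: (14/99)/(s - 8) - (7/9)/(s + 1) + (7/11)/(s + 3)


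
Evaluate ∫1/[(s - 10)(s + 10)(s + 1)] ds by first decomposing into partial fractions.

Cover-up: α = 1/220, β = 1/180, γ = -1/99. Decomposition: (1/220)/(s - 10) + (1/180)/(s + 10) - (1/99)/(s + 1). Integrate each term: (1/220) ln|(s - 10)| + (1/180) ln|(s + 10)| - (1/99) ln|(s + 1)| + C


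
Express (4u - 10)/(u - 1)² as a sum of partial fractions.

(4u - 10) = α(u - 1) + β. At u = 1: β = 4·1 - 10 = -6. Coeff of u: α = 4
Result: 4/(u - 1) - 6/(u - 1)²


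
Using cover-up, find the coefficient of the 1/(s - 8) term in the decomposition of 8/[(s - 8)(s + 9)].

Cover (s - 8), set s=8: 8/((s + 9) at s=8) = 8/(17) = 8/17


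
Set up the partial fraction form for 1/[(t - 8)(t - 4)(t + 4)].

Three distinct linear factors: α/(t - 8) + β/(t - 4) + γ/(t + 4)


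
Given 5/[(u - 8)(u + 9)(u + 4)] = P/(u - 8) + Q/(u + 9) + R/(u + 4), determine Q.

Cover-up at u = -9: Q = 5/[(-9 - 8)(-9 + 4)] = 5/[(-17)(-5)] = 5/85 = 1/17


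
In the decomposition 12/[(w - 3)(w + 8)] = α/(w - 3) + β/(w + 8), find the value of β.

Cover-up at w = -8: β = 12/(-8 - 3) = -12/11


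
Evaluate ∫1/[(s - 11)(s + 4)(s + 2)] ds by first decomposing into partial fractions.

Cover-up: α = 1/195, β = 1/30, γ = -1/26. Decomposition: (1/195)/(s - 11) + (1/30)/(s + 4) - (1/26)/(s + 2). Integrate each term: (1/195) ln|(s - 11)| + (1/30) ln|(s + 4)| - (1/26) ln|(s + 2)| + C


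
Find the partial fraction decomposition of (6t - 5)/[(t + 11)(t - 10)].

At t=-11: P = (6·(-11) - 5)/(-11 - 10) = 71/21. At t=10: Q = (6·10 - 5)/(10 + 11) = 55/21
Result: (71/21)/(t + 11) + (55/21)/(t - 10)


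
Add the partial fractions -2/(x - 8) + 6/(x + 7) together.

Common denominator (x - 8)(x + 7). Numerator: -2(x + 7) + 6(x - 8) = (-2x - 14) + (6x - 48) = 4x - 62
Result: (4x - 62)/[(x - 8)(x + 7)]


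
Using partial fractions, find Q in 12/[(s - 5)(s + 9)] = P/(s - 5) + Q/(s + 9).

Cover-up at s = -9: Q = 12/(-9 - 5) = -12/14 = -6/7


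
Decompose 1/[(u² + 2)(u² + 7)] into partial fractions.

Coefficient matching gives α = γ = 0, β = 1/(7-2) = 1/5, δ = -β = -1/5
Result: (1/5)/(u² + 2) - (1/5)/(u² + 7)


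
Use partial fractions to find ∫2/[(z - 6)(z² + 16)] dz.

Cover-up at z=6: α = 2/(6²+16) = 1/26. Coeff matching: β = -1/26, γ = -3/13. Decomposition: (1/26)/(z - 6) - ((1/26)z + 3/13)/(z² + 16). Integrate: linear → ln, quadratic → (1/2)ln + arctan: (1/26) ln|(z - 6)| - (1/52) ln(z² + 16) - (3/52) arctan(z/4) + C


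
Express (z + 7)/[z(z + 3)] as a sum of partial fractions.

At z=0: α = (1·0 + 7)/(0 + 3) = 7/3. At z=-3: β = (1·(-3) + 7)/(-3 - 0) = -4/3
Result: (7/3)/z - (4/3)/(z + 3)


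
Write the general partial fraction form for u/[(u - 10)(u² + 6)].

Linear + irreducible quadratic: P/(u - 10) + (Qu + R)/(u² + 6)


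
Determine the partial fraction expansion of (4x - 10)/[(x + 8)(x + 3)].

At x=-8: α = (4·(-8) - 10)/(-8 + 3) = 42/5. At x=-3: β = (4·(-3) - 10)/(-3 + 8) = -22/5
Result: (42/5)/(x + 8) - (22/5)/(x + 3)


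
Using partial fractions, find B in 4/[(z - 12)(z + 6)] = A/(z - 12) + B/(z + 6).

Cover-up at z = -6: B = 4/(-6 - 12) = -4/18 = -2/9


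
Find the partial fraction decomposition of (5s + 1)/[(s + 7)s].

At s=-7: A = (5·(-7) + 1)/(-7 - 0) = 34/7. At s=0: B = (5·0 + 1)/(0 + 7) = 1/7
Result: (34/7)/(s + 7) + (1/7)/s


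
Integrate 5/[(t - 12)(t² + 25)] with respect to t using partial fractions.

Cover-up at t=12: A = 5/(12²+25) = 5/169. Coeff matching: B = -5/169, C = -60/169. Decomposition: (5/169)/(t - 12) - ((5/169)t + 60/169)/(t² + 25). Integrate: linear → ln, quadratic → (1/2)ln + arctan: (5/169) ln|(t - 12)| - (5/338) ln(t² + 25) - (12/169) arctan(t/5) + C


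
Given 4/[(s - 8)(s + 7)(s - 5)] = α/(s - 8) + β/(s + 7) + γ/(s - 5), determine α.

Cover-up at s = 8: α = 4/[(8 + 7)(8 - 5)] = 4/[(15)(3)] = 4/45


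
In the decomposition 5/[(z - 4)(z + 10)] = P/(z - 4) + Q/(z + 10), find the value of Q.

Cover-up at z = -10: Q = 5/(-10 - 4) = -5/14


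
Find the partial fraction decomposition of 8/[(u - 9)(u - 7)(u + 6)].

Using cover-up method: A = 4/15, B = -4/13, C = 8/195
Result: (4/15)/(u - 9) - (4/13)/(u - 7) + (8/195)/(u + 6)


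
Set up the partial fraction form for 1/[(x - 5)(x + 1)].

Distinct linear factors: A/(x - 5) + B/(x + 1)


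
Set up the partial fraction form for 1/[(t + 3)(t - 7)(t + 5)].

Three distinct linear factors: A/(t + 3) + B/(t - 7) + C/(t + 5)


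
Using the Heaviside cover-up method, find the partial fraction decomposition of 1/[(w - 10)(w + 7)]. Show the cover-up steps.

Cover (w - 10): set w=10, get α = 1/(10 + 7) = 1/17. Cover (w + 7): set w=-7, get β = 1/(-7 - 10) = -1/17.
Result: (1/17)/(w - 10) - (1/17)/(w + 7)


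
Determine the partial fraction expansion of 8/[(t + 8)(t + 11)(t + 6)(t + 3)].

Using Heaviside cover-up: (4/15)/(t + 8) - (1/15)/(t + 11) - (4/15)/(t + 6) + (1/15)/(t + 3)


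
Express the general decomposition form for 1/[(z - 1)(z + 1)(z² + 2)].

Two linear + quadratic: P/(z - 1) + Q/(z + 1) + (Rz + S)/(z² + 2)


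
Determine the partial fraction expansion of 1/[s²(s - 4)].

Cover-up at s=4: γ = 1/(4 - 0)² = 1/16. Cover-up at s=0: β = 1/(0 - 4) = -1/4. Comparing s² coeff: α = -γ = -1/16
Result: (-1/16)/s - (1/4)/s² + (1/16)/(s - 4)


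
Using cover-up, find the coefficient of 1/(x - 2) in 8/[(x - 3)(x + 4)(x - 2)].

Cover (x - 2), set x=2: 8/[(2 - 3)(2 + 4)] = -4/3


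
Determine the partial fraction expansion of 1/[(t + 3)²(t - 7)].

Cover-up at t=7: R = 1/(7 + 3)² = 1/100. Cover-up at t=-3: Q = 1/(-3 - 7) = -1/10. Comparing t² coeff: P = -R = -1/100
Result: (-1/100)/(t + 3) - (1/10)/(t + 3)² + (1/100)/(t - 7)


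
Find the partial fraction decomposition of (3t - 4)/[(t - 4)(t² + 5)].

At t=4: α = (3·4 - 4)/(4² + 5) = 8/21. β = -α = -8/21, γ = 3 - 4·α = 31/21
Result: (8/21)/(t - 4) - ((8/21)t - 31/21)/(t² + 5)


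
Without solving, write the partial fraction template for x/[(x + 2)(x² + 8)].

Linear + irreducible quadratic: α/(x + 2) + (βx + γ)/(x² + 8)


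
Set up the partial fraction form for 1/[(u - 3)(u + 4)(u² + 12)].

Two linear + quadratic: A/(u - 3) + B/(u + 4) + (Cu + D)/(u² + 12)


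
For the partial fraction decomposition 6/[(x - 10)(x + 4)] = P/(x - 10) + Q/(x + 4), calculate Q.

Cover-up at x = -4: Q = 6/(-4 - 10) = -6/14 = -3/7


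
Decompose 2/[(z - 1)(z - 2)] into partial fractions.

2/(z - 1)(z - 2) = A/(z - 1) + B/(z - 2). A = 2/(1 - 2) = -2, B = 2/(2 - 1) = 2
Result: -2/(z - 1) + 2/(z - 2)


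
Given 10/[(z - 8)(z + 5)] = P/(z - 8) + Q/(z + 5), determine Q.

Cover-up at z = -5: Q = 10/(-5 - 8) = -10/13


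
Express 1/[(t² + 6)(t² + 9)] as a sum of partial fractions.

Coefficient matching gives P = R = 0, Q = 1/(9-6) = 1/3, S = -Q = -1/3
Result: (1/3)/(t² + 6) - (1/3)/(t² + 9)


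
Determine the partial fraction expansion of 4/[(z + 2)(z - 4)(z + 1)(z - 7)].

Using Heaviside cover-up: (-2/27)/(z + 2) - (2/45)/(z - 4) + (1/10)/(z + 1) + (1/54)/(z - 7)


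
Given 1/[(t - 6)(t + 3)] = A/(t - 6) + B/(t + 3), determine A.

Cover-up at t = 6: A = 1/(6 + 3) = 1/9


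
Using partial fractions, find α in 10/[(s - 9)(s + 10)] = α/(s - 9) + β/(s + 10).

Cover-up at s = 9: α = 10/(9 + 10) = 10/19


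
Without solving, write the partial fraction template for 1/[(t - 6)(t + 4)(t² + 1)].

Two linear + quadratic: P/(t - 6) + Q/(t + 4) + (Rt + S)/(t² + 1)


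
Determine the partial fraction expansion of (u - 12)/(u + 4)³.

(u - 12) = P(u + 4)² + Q(u + 4) + R. At u = -4: R = 1·(-4) - 12 = -16. Coefficients: P = 0, Q = 1
Result: 1/(u + 4)² - 16/(u + 4)³


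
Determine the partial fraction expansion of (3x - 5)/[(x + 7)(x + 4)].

At x=-7: α = (3·(-7) - 5)/(-7 + 4) = 26/3. At x=-4: β = (3·(-4) - 5)/(-4 + 7) = -17/3
Result: (26/3)/(x + 7) - (17/3)/(x + 4)


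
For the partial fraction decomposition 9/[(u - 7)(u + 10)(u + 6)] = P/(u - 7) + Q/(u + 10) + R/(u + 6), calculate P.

Cover-up at u = 7: P = 9/[(7 + 10)(7 + 6)] = 9/[(17)(13)] = 9/221


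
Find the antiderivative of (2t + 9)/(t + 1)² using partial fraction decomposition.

Decompose: α = 2, β = 2·(-1) + 9 = 7, so (2t + 9)/(t + 1)² = 2/(t + 1) + 7/(t + 1)². Integrate: ∫ α/(t + 1) dt = 2 ln|(t + 1)|; ∫ β/(t + 1)² dt = -7/(t + 1). Sum: 2 ln|(t + 1)| - 7/(t + 1) + C


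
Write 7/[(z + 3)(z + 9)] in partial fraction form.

7/(z + 3)(z + 9) = α/(z + 3) + β/(z + 9). α = 7/(-3 + 9) = 7/6, β = 7/(-9 + 3) = -7/6
Result: (7/6)/(z + 3) - (7/6)/(z + 9)


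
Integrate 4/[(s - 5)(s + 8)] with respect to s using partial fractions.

Decompose: 4/[(s - 5)(s + 8)] = (4/13)/(s - 5) - (4/13)/(s + 8). Integrate each term: (4/13) ln|(s - 5)| - (4/13) ln|(s + 8)| + C


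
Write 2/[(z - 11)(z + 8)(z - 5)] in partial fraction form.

Using cover-up method: A = 1/57, B = 2/247, C = -1/39
Result: (1/57)/(z - 11) + (2/247)/(z + 8) - (1/39)/(z - 5)


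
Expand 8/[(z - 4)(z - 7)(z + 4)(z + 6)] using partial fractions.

Using Heaviside cover-up: (-1/30)/(z - 4) + (8/429)/(z - 7) + (1/22)/(z + 4) - (2/65)/(z + 6)


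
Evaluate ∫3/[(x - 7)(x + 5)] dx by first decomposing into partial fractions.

Decompose: 3/[(x - 7)(x + 5)] = (1/4)/(x - 7) - (1/4)/(x + 5). Integrate each term: (1/4) ln|(x - 7)| - (1/4) ln|(x + 5)| + C


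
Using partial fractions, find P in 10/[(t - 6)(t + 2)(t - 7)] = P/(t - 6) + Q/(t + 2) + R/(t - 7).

Cover-up at t = 6: P = 10/[(6 + 2)(6 - 7)] = 10/[(8)(-1)] = -10/8 = -5/4


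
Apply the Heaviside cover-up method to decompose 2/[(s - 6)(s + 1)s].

Cover (s - 6), s=6: P = 2/[(6 + 1)(6 - 0)] = 1/21. Cover (s + 1), s=-1: Q = 2/[(-1 - 6)(-1 - 0)] = 2/7. Cover s, s=0: R = 2/[(0 - 6)(0 + 1)] = -1/3.
Result: (1/21)/(s - 6) + (2/7)/(s + 1) - (1/3)/s


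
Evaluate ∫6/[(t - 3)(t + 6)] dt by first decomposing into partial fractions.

Decompose: 6/[(t - 3)(t + 6)] = (2/3)/(t - 3) - (2/3)/(t + 6). Integrate each term: (2/3) ln|(t - 3)| - (2/3) ln|(t + 6)| + C


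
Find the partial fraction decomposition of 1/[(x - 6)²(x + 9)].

Cover-up at x=-9: R = 1/(-9 - 6)² = 1/225. Cover-up at x=6: Q = 1/(6 + 9) = 1/15. Comparing x² coeff: P = -R = -1/225
Result: (-1/225)/(x - 6) + (1/15)/(x - 6)² + (1/225)/(x + 9)


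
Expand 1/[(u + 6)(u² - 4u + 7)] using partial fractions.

Cover-up at u = -6: P = 1/((-6)² - 4·(-6) + 7) = 1/67. Then Q = -P = -1/67, R = -P·(-4 - 6) = 10/67
Result: (1/67)/(u + 6) - ((1/67)u - 10/67)/(u² - 4u + 7)


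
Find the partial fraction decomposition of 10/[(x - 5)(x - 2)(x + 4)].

Using cover-up method: P = 10/27, Q = -5/9, R = 5/27
Result: (10/27)/(x - 5) - (5/9)/(x - 2) + (5/27)/(x + 4)


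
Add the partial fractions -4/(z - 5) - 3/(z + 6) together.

Common denominator (z - 5)(z + 6). Numerator: -4(z + 6) - 3(z - 5) = (-4z - 24) - (3z - 15) = -7z - 9
Result: (-7z - 9)/[(z - 5)(z + 6)]


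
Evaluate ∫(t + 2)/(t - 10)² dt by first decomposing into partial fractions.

Decompose: A = 1, B = 1·10 + 2 = 12, so (t + 2)/(t - 10)² = 1/(t - 10) + 12/(t - 10)². Integrate: ∫ A/(t - 10) dt = ln|(t - 10)|; ∫ B/(t - 10)² dt = -12/(t - 10). Sum: ln|(t - 10)| - 12/(t - 10) + C


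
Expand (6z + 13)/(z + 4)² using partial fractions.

(6z + 13) = P(z + 4) + Q. At z = -4: Q = 6·(-4) + 13 = -11. Coeff of z: P = 6
Result: 6/(z + 4) - 11/(z + 4)²


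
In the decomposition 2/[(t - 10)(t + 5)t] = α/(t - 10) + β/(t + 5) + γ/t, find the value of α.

Cover-up at t = 10: α = 2/[(10 + 5)(10 - 0)] = 2/[(15)(10)] = 2/150 = 1/75


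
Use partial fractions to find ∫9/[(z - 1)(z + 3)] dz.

Decompose: 9/[(z - 1)(z + 3)] = (9/4)/(z - 1) - (9/4)/(z + 3). Integrate each term: (9/4) ln|(z - 1)| - (9/4) ln|(z + 3)| + C


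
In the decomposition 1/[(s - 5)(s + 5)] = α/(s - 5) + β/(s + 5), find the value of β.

Cover-up at s = -5: β = 1/(-5 - 5) = -1/10


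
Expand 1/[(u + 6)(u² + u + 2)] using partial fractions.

Cover-up at u = -6: α = 1/((-6)² + 1·(-6) + 2) = 1/32. Then β = -α = -1/32, γ = -α·(1 - 6) = 5/32
Result: (1/32)/(u + 6) - ((1/32)u - 5/32)/(u² + u + 2)


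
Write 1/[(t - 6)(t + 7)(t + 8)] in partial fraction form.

Using cover-up method: A = 1/182, B = -1/13, C = 1/14
Result: (1/182)/(t - 6) - (1/13)/(t + 7) + (1/14)/(t + 8)


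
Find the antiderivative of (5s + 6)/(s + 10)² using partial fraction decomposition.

Decompose: α = 5, β = 5·(-10) + 6 = -44, so (5s + 6)/(s + 10)² = 5/(s + 10) - 44/(s + 10)². Integrate: ∫ α/(s + 10) ds = 5 ln|(s + 10)|; ∫ β/(s + 10)² ds = 44/(s + 10). Sum: 5 ln|(s + 10)| + 44/(s + 10) + C


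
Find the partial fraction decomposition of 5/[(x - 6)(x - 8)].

5/(x - 6)(x - 8) = α/(x - 6) + β/(x - 8). α = 5/(6 - 8) = -5/2, β = 5/(8 - 6) = 5/2
Result: (-5/2)/(x - 6) + (5/2)/(x - 8)


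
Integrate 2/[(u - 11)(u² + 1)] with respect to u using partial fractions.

Cover-up at u=11: α = 2/(11²+1) = 1/61. Coeff matching: β = -1/61, γ = -11/61. Decomposition: (1/61)/(u - 11) - ((1/61)u + 11/61)/(u² + 1). Integrate: linear → ln, quadratic → (1/2)ln + arctan: (1/61) ln|(u - 11)| - (1/122) ln(u² + 1) - (11/61) arctan(u) + C


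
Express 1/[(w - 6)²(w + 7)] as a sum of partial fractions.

Cover-up at w=-7: C = 1/(-7 - 6)² = 1/169. Cover-up at w=6: B = 1/(6 + 7) = 1/13. Comparing w² coeff: A = -C = -1/169
Result: (-1/169)/(w - 6) + (1/13)/(w - 6)² + (1/169)/(w + 7)


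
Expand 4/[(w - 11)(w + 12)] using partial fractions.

4/(w - 11)(w + 12) = P/(w - 11) + Q/(w + 12). P = 4/(11 + 12) = 4/23, Q = 4/(-12 - 11) = -4/23
Result: (4/23)/(w - 11) - (4/23)/(w + 12)


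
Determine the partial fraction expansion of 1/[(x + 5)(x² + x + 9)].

Cover-up at x = -5: α = 1/((-5)² + 1·(-5) + 9) = 1/29. Then β = -α = -1/29, γ = -α·(1 - 5) = 4/29
Result: (1/29)/(x + 5) - ((1/29)x - 4/29)/(x² + x + 9)


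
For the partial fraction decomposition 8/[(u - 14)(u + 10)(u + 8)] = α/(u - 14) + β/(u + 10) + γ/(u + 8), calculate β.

Cover-up at u = -10: β = 8/[(-10 - 14)(-10 + 8)] = 8/[(-24)(-2)] = 8/48 = 1/6


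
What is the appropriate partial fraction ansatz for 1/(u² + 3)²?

Repeated quadratic factor: (Pu + Q)/(u² + 3) + (Ru + S)/(u² + 3)²


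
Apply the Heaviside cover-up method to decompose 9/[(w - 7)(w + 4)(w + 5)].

Cover (w - 7), w=7: α = 9/[(7 + 4)(7 + 5)] = 3/44. Cover (w + 4), w=-4: β = 9/[(-4 - 7)(-4 + 5)] = -9/11. Cover (w + 5), w=-5: γ = 9/[(-5 - 7)(-5 + 4)] = 3/4.
Result: (3/44)/(w - 7) - (9/11)/(w + 4) + (3/4)/(w + 5)


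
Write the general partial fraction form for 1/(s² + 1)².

Repeated quadratic factor: (αs + β)/(s² + 1) + (γs + δ)/(s² + 1)²


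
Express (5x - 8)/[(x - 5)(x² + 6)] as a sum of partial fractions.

At x=5: P = (5·5 - 8)/(5² + 6) = 17/31. Q = -P = -17/31, R = 5 - 5·P = 70/31
Result: (17/31)/(x - 5) - ((17/31)x - 70/31)/(x² + 6)


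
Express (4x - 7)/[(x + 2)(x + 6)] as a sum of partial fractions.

At x=-2: P = (4·(-2) - 7)/(-2 + 6) = -15/4. At x=-6: Q = (4·(-6) - 7)/(-6 + 2) = 31/4
Result: (-15/4)/(x + 2) + (31/4)/(x + 6)
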